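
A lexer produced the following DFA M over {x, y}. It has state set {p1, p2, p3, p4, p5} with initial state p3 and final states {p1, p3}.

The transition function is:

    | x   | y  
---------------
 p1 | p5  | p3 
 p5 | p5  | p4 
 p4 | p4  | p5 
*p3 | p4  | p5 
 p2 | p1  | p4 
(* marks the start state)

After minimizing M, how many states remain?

2

First remove the unreachable states {p1,p2}; 3 states remain.
P0 = {p3} | {p4,p5}.
No further refinement is possible. Final partition (2 blocks): {p3} | {p4,p5}.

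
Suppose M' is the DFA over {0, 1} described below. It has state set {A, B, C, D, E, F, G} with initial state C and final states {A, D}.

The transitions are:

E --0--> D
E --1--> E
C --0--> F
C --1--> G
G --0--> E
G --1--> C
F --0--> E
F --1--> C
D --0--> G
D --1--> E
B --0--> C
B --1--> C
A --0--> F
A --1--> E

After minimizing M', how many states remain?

Reachable states from the start: {C,D,E,F,G}. Unreachable: {A,B} — drop them.
Start with accepting vs non-accepting: {D} | {C,E,F,G}.
Split {C,E,F,G} by δ(·,0) → {C,F,G} and {E}.
Refine {C,F,G} on symbol 0: members go to different blocks, giving {F,G} and {C}.
The partition is now stable with 4 blocks: {D} | {F,G} | {E} | {C}.

4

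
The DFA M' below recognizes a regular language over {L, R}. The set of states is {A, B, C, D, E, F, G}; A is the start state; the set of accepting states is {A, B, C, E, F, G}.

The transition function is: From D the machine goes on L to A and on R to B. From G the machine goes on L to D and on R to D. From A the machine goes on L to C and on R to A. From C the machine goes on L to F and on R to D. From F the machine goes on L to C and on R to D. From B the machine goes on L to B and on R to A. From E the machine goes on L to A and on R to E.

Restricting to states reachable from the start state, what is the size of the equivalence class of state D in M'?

1

Reachable states from the start: {A,B,C,D,F}. Unreachable: {E,G} — drop them.
P0 = {A,B,C,F} | {D}.
Split {A,B,C,F} by δ(·,R) → {A,B} and {C,F}.
On input L, block {A,B} splits into {A} and {B}.
The partition is now stable with 4 blocks: {A} | {D} | {C,F} | {B}.
State D belongs to the block {D}, which has 1 states.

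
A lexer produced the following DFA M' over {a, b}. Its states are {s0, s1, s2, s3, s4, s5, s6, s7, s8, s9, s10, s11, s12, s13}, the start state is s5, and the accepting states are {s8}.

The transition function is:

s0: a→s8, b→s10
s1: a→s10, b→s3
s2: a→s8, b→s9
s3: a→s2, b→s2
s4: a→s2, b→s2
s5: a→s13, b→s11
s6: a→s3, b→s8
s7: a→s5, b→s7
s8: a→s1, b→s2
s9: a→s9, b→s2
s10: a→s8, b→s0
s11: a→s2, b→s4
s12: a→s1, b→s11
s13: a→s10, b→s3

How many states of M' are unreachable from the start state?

3

No path from s5 leads to s6, s7, s12; the other 11 states are all reachable.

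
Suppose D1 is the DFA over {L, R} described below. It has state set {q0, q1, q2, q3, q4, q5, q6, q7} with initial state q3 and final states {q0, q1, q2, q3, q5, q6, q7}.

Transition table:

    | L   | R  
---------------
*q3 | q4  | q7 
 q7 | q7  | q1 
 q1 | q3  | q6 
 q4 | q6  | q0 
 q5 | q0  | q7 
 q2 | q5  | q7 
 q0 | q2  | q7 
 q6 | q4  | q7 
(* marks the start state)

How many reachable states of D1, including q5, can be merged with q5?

3

Every state is reachable, so we keep all 8.
Initial partition by acceptance: {q0,q1,q2,q3,q5,q6,q7} | {q4}.
Split {q0,q1,q2,q3,q5,q6,q7} by δ(·,L) → {q0,q1,q2,q5,q7} and {q3,q6}.
Split {q0,q1,q2,q5,q7} by δ(·,L) → {q0,q2,q5,q7} and {q1}.
Split {q0,q2,q5,q7} by δ(·,R) → {q0,q2,q5} and {q7}.
The partition is now stable with 5 blocks: {q0,q2,q5} | {q4} | {q3,q6} | {q1} | {q7}.
State q5 belongs to the block {q0,q2,q5}, which has 3 states.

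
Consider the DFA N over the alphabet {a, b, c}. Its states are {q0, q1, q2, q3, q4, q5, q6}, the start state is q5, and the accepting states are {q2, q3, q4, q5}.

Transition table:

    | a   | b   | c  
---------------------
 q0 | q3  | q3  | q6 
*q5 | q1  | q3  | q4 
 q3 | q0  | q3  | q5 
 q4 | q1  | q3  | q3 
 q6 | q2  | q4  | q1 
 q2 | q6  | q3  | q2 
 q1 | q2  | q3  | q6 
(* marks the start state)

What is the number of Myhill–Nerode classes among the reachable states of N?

Start with accepting vs non-accepting: {q2,q3,q4,q5} | {q0,q1,q6}.
Stable partition: {q2,q3,q4,q5} | {q0,q1,q6} — 2 equivalence classes.

2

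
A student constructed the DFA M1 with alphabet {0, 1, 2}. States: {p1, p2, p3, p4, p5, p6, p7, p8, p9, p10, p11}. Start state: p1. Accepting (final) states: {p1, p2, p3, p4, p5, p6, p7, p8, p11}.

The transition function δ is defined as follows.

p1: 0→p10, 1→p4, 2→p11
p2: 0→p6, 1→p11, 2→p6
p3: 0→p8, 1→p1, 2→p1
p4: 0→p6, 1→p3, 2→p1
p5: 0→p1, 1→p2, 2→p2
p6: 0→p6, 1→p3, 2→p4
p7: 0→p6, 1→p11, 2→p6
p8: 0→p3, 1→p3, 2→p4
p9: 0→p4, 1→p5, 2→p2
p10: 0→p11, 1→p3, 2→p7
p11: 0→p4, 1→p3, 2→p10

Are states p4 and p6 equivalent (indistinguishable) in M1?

First remove the unreachable states {p2,p5,p9}; 8 states remain.
Initial partition by acceptance: {p1,p3,p4,p6,p7,p8,p11} | {p10}.
Split {p1,p3,p4,p6,p7,p8,p11} by δ(·,0) → {p3,p4,p6,p7,p8,p11} and {p1}.
Split {p3,p4,p6,p7,p8,p11} by δ(·,1) → {p4,p6,p7,p8,p11} and {p3}.
Refine {p4,p6,p7,p8,p11} on symbol 0: members go to different blocks, giving {p4,p6,p7,p11} and {p8}.
Split {p4,p6,p7,p11} by δ(·,1) → {p4,p6,p11} and {p7}.
On input 2, block {p4,p6,p11} splits into {p4} and {p6} and {p11}.
No further refinement is possible. Final partition (8 blocks): {p4} | {p10} | {p1} | {p3} | {p8} | {p7} | {p6} | {p11}.
p4 and p6 end up in different blocks, so they are distinguishable. For instance, the string '20' is accepted from only p6.

No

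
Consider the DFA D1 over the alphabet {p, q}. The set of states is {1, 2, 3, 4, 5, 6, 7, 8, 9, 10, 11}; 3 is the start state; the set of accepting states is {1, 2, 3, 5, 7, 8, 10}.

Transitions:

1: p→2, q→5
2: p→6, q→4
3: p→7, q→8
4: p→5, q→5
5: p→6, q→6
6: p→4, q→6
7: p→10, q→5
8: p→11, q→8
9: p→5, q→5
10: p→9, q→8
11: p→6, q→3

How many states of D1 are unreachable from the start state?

2

BFS from 3 reaches {3, 4, 5, 6, 7, 8, 9, 10, 11}; the 2 state(s) 1, 2 are never visited.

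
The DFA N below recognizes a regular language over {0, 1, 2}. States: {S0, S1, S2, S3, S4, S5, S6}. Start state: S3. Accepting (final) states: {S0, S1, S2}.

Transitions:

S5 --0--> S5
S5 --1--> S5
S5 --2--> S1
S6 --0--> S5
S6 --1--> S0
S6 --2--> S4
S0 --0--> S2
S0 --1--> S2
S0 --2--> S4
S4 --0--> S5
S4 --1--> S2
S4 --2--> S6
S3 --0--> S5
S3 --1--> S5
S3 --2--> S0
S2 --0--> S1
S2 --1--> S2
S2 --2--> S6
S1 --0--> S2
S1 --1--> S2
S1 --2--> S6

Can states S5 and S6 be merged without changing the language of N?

Initial partition by acceptance: {S0,S1,S2} | {S3,S4,S5,S6}.
Split {S3,S4,S5,S6} by δ(·,1) → {S3,S5} and {S4,S6}.
No further refinement is possible. Final partition (3 blocks): {S0,S1,S2} | {S3,S5} | {S4,S6}.
S5 and S6 end up in different blocks, so they are distinguishable. For instance, the string '1' is accepted from only S6.

No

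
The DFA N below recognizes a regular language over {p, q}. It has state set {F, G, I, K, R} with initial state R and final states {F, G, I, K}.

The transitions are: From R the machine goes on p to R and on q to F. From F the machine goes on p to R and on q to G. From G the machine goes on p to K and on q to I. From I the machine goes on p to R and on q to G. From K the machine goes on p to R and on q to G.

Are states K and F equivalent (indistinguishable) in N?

Initial partition by acceptance: {F,G,I,K} | {R}.
Split {F,G,I,K} by δ(·,p) → {F,I,K} and {G}.
Stable partition: {F,I,K} | {R} | {G} — 3 equivalence classes.
K and F lie in the same block of the stable partition, so they are equivalent — no string distinguishes them.

Yes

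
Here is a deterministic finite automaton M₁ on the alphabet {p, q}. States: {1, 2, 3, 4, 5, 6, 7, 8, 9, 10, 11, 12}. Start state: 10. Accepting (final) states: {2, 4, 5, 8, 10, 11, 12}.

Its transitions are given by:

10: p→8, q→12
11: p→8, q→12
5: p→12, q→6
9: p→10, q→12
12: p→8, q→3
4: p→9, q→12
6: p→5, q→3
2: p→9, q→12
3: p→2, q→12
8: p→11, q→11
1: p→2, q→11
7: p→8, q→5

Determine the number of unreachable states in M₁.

5

No path from 10 leads to 1, 4, 5, 6, 7; the other 7 states are all reachable.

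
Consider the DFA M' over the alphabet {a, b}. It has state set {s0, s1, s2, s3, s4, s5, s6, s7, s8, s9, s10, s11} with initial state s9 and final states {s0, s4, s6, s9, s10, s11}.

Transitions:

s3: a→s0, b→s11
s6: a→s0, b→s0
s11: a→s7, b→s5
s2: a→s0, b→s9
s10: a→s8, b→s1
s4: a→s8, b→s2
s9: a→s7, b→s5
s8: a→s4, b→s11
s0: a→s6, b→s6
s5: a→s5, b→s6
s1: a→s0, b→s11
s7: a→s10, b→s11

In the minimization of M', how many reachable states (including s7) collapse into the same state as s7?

Reachable states from the start: {s0,s1,s2,s4,s5,s6,s7,s8,s9,s10,s11}. Unreachable: {s3} — drop them.
Initial partition by acceptance: {s0,s4,s6,s9,s10,s11} | {s1,s2,s5,s7,s8}.
Split {s0,s4,s6,s9,s10,s11} by δ(·,a) → {s4,s9,s10,s11} and {s0,s6}.
On input a, block {s1,s2,s5,s7,s8} splits into {s1,s2} and {s7,s8} and {s5}.
Split {s4,s9,s10,s11} by δ(·,b) → {s4,s10} and {s9,s11}.
Stable partition: {s4,s10} | {s1,s2} | {s0,s6} | {s7,s8} | {s5} | {s9,s11} — 6 equivalence classes.
State s7 belongs to the block {s7,s8}, which has 2 states.

2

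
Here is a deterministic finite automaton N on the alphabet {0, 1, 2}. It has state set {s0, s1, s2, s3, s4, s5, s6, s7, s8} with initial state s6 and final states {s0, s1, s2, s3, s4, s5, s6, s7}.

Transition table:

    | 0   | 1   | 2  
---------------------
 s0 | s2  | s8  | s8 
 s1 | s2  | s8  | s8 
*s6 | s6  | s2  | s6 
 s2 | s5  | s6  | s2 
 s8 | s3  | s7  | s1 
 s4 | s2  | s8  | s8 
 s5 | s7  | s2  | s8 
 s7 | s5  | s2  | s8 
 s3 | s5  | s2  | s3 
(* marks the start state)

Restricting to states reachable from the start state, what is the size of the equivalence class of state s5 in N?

States {s0,s4} cannot be reached from the start state, so discard them.
Initial partition by acceptance: {s1,s2,s3,s5,s6,s7} | {s8}.
On input 1, block {s1,s2,s3,s5,s6,s7} splits into {s2,s3,s5,s6,s7} and {s1}.
Refine {s2,s3,s5,s6,s7} on symbol 2: members go to different blocks, giving {s2,s3,s6} and {s5,s7}.
Split {s2,s3,s6} by δ(·,0) → {s2,s3} and {s6}.
Split {s2,s3} by δ(·,1) → {s2} and {s3}.
Stable partition: {s2} | {s8} | {s1} | {s5,s7} | {s6} | {s3} — 6 equivalence classes.
The equivalence class containing s5 is {s5,s7}, of size 2.

2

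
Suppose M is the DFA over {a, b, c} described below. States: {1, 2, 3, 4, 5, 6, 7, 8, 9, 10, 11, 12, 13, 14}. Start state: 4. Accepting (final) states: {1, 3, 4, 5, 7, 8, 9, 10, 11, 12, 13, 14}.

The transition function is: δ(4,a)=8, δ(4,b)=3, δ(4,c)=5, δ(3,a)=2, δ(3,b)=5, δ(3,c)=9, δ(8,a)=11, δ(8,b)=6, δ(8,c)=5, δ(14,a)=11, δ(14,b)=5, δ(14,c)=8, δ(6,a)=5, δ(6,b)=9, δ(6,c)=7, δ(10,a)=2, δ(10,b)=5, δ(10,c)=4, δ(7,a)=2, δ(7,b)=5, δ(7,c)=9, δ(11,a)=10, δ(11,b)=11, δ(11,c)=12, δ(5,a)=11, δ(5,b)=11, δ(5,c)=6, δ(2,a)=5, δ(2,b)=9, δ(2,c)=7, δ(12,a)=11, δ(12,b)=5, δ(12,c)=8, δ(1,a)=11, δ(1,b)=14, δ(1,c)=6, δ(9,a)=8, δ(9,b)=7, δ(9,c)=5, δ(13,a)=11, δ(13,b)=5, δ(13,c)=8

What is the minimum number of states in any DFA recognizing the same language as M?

States {1,13,14} cannot be reached from the start state, so discard them.
Initial partition by acceptance: {3,4,5,7,8,9,10,11,12} | {2,6}.
Refine {3,4,5,7,8,9,10,11,12} on symbol a: members go to different blocks, giving {4,5,8,9,11,12} and {3,7,10}.
On input a, block {4,5,8,9,11,12} splits into {4,5,8,9,12} and {11}.
Split {4,5,8,9,12} by δ(·,a) → {5,8,12} and {4,9}.
Refine {5,8,12} on symbol b: members go to different blocks, giving {5} and {8} and {12}.
The partition is now stable with 7 blocks: {5} | {2,6} | {3,7,10} | {11} | {4,9} | {8} | {12}.

7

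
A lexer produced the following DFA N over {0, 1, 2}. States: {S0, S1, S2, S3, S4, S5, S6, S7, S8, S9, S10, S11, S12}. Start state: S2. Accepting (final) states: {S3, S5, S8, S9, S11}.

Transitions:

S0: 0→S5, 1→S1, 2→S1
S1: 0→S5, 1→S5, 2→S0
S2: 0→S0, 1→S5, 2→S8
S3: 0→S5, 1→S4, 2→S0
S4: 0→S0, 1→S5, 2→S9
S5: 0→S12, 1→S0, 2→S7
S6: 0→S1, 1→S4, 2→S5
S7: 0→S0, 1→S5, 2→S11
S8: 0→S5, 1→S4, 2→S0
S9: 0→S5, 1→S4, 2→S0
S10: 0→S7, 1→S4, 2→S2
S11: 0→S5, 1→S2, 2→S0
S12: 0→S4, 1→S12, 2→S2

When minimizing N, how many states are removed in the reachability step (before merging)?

BFS from S2 reaches {S0, S1, S2, S4, S5, S7, S8, S9, S11, S12}; the 3 state(s) S3, S6, S10 are never visited.

3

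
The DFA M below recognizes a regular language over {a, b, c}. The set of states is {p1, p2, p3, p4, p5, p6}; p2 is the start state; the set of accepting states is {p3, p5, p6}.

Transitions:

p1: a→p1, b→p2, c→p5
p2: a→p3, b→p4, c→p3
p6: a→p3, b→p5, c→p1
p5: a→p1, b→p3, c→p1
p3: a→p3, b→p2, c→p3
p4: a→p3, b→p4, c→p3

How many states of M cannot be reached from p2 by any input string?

3

BFS from p2 reaches {p2, p3, p4}; the 3 state(s) p1, p5, p6 are never visited.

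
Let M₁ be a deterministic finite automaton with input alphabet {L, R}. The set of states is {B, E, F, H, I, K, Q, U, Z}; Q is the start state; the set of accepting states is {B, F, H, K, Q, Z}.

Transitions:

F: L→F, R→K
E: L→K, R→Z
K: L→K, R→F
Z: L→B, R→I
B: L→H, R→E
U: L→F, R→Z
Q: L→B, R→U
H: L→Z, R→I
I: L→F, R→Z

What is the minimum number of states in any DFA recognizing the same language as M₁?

3

Every state is reachable, so we keep all 9.
P0 = {B,F,H,K,Q,Z} | {E,I,U}.
On input R, block {B,F,H,K,Q,Z} splits into {B,H,Q,Z} and {F,K}.
The partition is now stable with 3 blocks: {B,H,Q,Z} | {E,I,U} | {F,K}.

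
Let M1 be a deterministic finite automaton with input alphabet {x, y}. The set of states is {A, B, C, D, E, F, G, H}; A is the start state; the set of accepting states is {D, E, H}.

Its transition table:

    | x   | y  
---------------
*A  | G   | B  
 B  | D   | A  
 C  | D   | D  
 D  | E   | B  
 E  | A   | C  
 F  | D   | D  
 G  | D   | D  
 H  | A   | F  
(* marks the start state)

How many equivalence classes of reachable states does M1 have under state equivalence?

5

States {F,H} cannot be reached from the start state, so discard them.
P0 = {D,E} | {A,B,C,G}.
On input x, block {D,E} splits into {D} and {E}.
On input x, block {A,B,C,G} splits into {B,C,G} and {A}.
On input y, block {B,C,G} splits into {C,G} and {B}.
The partition is now stable with 5 blocks: {D} | {C,G} | {E} | {A} | {B}.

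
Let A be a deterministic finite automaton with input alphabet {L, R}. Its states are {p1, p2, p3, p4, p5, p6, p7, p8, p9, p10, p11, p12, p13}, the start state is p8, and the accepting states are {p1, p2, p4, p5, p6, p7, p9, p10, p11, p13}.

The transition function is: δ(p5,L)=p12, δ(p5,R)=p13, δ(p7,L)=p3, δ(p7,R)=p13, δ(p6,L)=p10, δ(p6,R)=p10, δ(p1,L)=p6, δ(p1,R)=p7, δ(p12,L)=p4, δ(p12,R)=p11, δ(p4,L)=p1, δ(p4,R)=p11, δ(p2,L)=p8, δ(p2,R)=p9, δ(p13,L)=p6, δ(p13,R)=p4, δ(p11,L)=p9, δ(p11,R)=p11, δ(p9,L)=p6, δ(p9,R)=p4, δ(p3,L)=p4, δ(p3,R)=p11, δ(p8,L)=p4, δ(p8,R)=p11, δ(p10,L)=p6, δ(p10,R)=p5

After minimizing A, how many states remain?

States {p2} cannot be reached from the start state, so discard them.
P0 = {p1,p4,p5,p6,p7,p9,p10,p11,p13} | {p3,p8,p12}.
Refine {p1,p4,p5,p6,p7,p9,p10,p11,p13} on symbol L: members go to different blocks, giving {p1,p4,p6,p9,p10,p11,p13} and {p5,p7}.
On input R, block {p1,p4,p6,p9,p10,p11,p13} splits into {p4,p6,p9,p11,p13} and {p1,p10}.
Refine {p4,p6,p9,p11,p13} on symbol L: members go to different blocks, giving {p9,p11,p13} and {p4,p6}.
Split {p9,p11,p13} by δ(·,L) → {p9,p13} and {p11}.
Refine {p4,p6} on symbol R: members go to different blocks, giving {p4} and {p6}.
Stable partition: {p9,p13} | {p3,p8,p12} | {p5,p7} | {p1,p10} | {p4} | {p11} | {p6} — 7 equivalence classes.

7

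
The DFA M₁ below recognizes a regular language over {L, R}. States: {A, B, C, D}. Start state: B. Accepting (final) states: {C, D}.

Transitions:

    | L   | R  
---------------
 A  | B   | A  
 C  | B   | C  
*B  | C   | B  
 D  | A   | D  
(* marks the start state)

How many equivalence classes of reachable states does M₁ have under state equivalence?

2

States {A,D} cannot be reached from the start state, so discard them.
P0 = {C} | {B}.
The partition is now stable with 2 blocks: {C} | {B}.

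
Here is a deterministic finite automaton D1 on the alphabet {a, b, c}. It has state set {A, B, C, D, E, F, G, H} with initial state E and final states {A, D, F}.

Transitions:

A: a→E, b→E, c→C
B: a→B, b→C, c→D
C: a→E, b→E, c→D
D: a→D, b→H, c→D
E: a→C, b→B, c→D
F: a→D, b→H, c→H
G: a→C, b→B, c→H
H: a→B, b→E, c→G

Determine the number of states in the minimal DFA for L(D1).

Reachable states from the start: {B,C,D,E,G,H}. Unreachable: {A,F} — drop them.
P0 = {D} | {B,C,E,G,H}.
Refine {B,C,E,G,H} on symbol c: members go to different blocks, giving {B,C,E} and {G,H}.
Stable partition: {D} | {B,C,E} | {G,H} — 3 equivalence classes.

3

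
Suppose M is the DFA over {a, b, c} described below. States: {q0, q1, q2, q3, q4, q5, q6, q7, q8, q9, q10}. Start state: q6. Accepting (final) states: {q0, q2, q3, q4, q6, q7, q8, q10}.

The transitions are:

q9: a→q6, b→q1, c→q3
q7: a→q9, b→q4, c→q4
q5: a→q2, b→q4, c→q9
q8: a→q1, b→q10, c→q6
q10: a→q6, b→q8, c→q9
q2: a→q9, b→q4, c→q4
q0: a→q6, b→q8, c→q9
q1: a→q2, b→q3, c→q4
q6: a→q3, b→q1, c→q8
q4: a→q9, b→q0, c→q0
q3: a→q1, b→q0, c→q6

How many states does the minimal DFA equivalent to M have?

First remove the unreachable states {q5,q7}; 9 states remain.
Initial partition by acceptance: {q0,q2,q3,q4,q6,q8,q10} | {q1,q9}.
Refine {q0,q2,q3,q4,q6,q8,q10} on symbol a: members go to different blocks, giving {q2,q3,q4,q8} and {q0,q6,q10}.
Refine {q2,q3,q4,q8} on symbol b: members go to different blocks, giving {q3,q4,q8} and {q2}.
Refine {q1,q9} on symbol a: members go to different blocks, giving {q1} and {q9}.
On input a, block {q3,q4,q8} splits into {q3,q8} and {q4}.
Refine {q0,q6,q10} on symbol a: members go to different blocks, giving {q0,q10} and {q6}.
The partition is now stable with 7 blocks: {q3,q8} | {q1} | {q0,q10} | {q2} | {q9} | {q4} | {q6}.

7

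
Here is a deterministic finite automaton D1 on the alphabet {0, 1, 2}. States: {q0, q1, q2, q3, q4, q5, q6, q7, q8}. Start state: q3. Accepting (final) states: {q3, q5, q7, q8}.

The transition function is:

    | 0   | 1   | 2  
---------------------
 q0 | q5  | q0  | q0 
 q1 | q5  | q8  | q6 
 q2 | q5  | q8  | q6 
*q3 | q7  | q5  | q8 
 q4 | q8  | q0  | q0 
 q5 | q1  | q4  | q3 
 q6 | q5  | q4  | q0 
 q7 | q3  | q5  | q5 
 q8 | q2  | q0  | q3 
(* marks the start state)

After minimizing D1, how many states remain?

4

Start with accepting vs non-accepting: {q3,q5,q7,q8} | {q0,q1,q2,q4,q6}.
On input 0, block {q3,q5,q7,q8} splits into {q3,q7} and {q5,q8}.
On input 1, block {q0,q1,q2,q4,q6} splits into {q0,q4,q6} and {q1,q2}.
No further refinement is possible. Final partition (4 blocks): {q3,q7} | {q0,q4,q6} | {q5,q8} | {q1,q2}.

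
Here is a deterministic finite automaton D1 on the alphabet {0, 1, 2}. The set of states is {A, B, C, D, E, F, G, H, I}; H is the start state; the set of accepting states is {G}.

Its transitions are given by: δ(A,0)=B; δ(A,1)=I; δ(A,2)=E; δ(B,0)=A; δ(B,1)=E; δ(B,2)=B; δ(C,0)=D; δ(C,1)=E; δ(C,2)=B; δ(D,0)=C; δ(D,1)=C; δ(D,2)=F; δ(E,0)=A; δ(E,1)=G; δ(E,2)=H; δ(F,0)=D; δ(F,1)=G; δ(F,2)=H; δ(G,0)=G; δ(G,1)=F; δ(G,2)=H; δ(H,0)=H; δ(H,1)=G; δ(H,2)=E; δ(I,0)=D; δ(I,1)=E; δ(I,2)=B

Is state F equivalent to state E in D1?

Initial partition by acceptance: {G} | {A,B,C,D,E,F,H,I}.
Split {A,B,C,D,E,F,H,I} by δ(·,1) → {A,B,C,D,I} and {E,F,H}.
Split {A,B,C,D,I} by δ(·,1) → {B,C,I} and {A,D}.
Refine {E,F,H} on symbol 0: members go to different blocks, giving {E,F} and {H}.
No further refinement is possible. Final partition (5 blocks): {G} | {B,C,I} | {E,F} | {A,D} | {H}.
F and E lie in the same block of the stable partition, so they are equivalent — no string distinguishes them.

Yes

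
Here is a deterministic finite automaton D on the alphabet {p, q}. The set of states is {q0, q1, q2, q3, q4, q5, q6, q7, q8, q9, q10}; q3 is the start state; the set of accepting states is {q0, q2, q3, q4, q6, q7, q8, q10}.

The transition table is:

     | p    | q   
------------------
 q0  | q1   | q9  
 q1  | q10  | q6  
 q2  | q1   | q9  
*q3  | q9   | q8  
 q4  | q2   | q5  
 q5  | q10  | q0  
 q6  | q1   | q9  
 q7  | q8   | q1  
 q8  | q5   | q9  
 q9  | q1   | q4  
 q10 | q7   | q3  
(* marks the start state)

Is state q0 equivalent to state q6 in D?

Yes

All states are reachable from the start state.
Initial partition by acceptance: {q0,q2,q3,q4,q6,q7,q8,q10} | {q1,q5,q9}.
Refine {q0,q2,q3,q4,q6,q7,q8,q10} on symbol p: members go to different blocks, giving {q0,q2,q3,q6,q8} and {q4,q7,q10}.
Refine {q0,q2,q3,q6,q8} on symbol q: members go to different blocks, giving {q0,q2,q6,q8} and {q3}.
Split {q1,q5,q9} by δ(·,p) → {q1,q5} and {q9}.
Split {q4,q7,q10} by δ(·,p) → {q4,q7} and {q10}.
The partition is now stable with 6 blocks: {q0,q2,q6,q8} | {q1,q5} | {q4,q7} | {q3} | {q9} | {q10}.
q0 and q6 lie in the same block of the stable partition, so they are equivalent — no string distinguishes them.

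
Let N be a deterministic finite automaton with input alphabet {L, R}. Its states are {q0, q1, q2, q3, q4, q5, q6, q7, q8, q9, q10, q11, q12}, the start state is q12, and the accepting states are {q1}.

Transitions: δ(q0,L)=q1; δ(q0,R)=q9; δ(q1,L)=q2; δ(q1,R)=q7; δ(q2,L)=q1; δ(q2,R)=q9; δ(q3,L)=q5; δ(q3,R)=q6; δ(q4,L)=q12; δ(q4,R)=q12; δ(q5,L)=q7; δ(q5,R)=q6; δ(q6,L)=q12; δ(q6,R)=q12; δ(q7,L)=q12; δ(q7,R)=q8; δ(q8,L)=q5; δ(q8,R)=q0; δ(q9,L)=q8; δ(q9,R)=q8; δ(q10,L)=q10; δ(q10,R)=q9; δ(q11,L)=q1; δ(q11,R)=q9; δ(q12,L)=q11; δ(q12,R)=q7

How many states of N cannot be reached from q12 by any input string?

Starting at q12 and following transitions, the reachable set is {q0, q1, q2, q5, q6, q7, q8, q9, q11, q12}. That leaves q3, q4, q10 unreachable — 3 in total.

3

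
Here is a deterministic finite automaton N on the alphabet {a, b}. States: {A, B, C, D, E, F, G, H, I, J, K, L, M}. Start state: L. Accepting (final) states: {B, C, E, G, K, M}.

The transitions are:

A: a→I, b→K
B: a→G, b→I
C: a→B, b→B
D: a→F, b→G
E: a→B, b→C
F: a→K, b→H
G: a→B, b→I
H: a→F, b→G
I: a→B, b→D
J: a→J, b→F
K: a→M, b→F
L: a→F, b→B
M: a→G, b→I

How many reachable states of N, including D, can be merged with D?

States {A,C,E,J} cannot be reached from the start state, so discard them.
P0 = {B,G,K,M} | {D,F,H,I,L}.
Split {D,F,H,I,L} by δ(·,a) → {D,H,L} and {F,I}.
No further refinement is possible. Final partition (3 blocks): {B,G,K,M} | {D,H,L} | {F,I}.
The equivalence class containing D is {D,H,L}, of size 3.

3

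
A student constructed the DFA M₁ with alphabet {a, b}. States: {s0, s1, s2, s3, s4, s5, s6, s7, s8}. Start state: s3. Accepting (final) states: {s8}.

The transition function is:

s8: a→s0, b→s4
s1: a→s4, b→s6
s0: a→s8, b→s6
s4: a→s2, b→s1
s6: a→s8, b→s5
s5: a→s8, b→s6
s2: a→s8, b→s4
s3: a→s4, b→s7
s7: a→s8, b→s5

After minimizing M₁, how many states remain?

Every state is reachable, so we keep all 9.
Initial partition by acceptance: {s8} | {s0,s1,s2,s3,s4,s5,s6,s7}.
On input a, block {s0,s1,s2,s3,s4,s5,s6,s7} splits into {s0,s2,s5,s6,s7} and {s1,s3,s4}.
Split {s0,s2,s5,s6,s7} by δ(·,b) → {s0,s5,s6,s7} and {s2}.
Split {s1,s3,s4} by δ(·,a) → {s1,s3} and {s4}.
The partition is now stable with 5 blocks: {s8} | {s0,s5,s6,s7} | {s1,s3} | {s2} | {s4}.

5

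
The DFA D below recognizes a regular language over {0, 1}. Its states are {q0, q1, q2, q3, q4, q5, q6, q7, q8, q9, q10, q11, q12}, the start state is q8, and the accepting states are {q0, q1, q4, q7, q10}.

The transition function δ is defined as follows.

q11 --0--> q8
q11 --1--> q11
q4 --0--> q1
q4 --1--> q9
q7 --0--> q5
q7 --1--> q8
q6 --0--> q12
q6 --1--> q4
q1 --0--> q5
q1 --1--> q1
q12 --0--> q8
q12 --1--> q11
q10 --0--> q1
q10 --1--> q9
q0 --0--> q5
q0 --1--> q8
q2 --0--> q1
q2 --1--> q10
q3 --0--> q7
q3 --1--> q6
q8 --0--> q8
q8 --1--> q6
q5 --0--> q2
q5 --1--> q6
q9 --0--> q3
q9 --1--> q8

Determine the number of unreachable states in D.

1

Starting at q8 and following transitions, the reachable set is {q1, q2, q3, q4, q5, q6, q7, q8, q9, q10, q11, q12}. That leaves q0 unreachable — 1 in total.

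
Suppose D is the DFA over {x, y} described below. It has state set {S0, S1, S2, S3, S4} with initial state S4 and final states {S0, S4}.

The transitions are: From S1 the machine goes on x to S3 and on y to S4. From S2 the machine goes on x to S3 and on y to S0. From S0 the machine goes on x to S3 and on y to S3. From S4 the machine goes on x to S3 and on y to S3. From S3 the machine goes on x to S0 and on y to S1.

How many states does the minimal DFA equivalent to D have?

First remove the unreachable states {S2}; 4 states remain.
Initial partition by acceptance: {S0,S4} | {S1,S3}.
On input x, block {S1,S3} splits into {S1} and {S3}.
No further refinement is possible. Final partition (3 blocks): {S0,S4} | {S1} | {S3}.

3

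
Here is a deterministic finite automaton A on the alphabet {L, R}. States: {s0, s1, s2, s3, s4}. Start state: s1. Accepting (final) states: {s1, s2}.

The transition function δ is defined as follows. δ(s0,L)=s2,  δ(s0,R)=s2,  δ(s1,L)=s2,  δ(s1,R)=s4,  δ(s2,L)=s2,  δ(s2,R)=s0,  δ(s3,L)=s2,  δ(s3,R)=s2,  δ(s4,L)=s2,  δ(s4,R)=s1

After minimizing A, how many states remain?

2

Reachable states from the start: {s0,s1,s2,s4}. Unreachable: {s3} — drop them.
P0 = {s1,s2} | {s0,s4}.
The partition is now stable with 2 blocks: {s1,s2} | {s0,s4}.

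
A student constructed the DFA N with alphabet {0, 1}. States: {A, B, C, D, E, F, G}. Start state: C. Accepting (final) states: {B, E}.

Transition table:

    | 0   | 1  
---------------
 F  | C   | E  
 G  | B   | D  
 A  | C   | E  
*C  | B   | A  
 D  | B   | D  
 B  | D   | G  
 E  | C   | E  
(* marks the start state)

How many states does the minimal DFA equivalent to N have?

5

Reachable states from the start: {A,B,C,D,E,G}. Unreachable: {F} — drop them.
Initial partition by acceptance: {B,E} | {A,C,D,G}.
On input 1, block {B,E} splits into {B} and {E}.
Split {A,C,D,G} by δ(·,0) → {C,D,G} and {A}.
On input 1, block {C,D,G} splits into {D,G} and {C}.
The partition is now stable with 5 blocks: {B} | {D,G} | {E} | {A} | {C}.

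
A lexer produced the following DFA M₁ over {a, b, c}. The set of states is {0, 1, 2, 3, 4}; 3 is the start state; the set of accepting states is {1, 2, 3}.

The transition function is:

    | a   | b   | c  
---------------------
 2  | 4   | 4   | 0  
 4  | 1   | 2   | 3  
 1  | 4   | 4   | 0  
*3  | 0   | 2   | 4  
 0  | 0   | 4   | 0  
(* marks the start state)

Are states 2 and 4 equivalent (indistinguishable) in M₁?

Initial partition by acceptance: {1,2,3} | {0,4}.
Split {1,2,3} by δ(·,b) → {1,2} and {3}.
Refine {0,4} on symbol a: members go to different blocks, giving {0} and {4}.
The partition is now stable with 4 blocks: {1,2} | {0} | {3} | {4}.
2 and 4 end up in different blocks, so they are distinguishable. For instance, the string 'ε' is accepted from only 2.

No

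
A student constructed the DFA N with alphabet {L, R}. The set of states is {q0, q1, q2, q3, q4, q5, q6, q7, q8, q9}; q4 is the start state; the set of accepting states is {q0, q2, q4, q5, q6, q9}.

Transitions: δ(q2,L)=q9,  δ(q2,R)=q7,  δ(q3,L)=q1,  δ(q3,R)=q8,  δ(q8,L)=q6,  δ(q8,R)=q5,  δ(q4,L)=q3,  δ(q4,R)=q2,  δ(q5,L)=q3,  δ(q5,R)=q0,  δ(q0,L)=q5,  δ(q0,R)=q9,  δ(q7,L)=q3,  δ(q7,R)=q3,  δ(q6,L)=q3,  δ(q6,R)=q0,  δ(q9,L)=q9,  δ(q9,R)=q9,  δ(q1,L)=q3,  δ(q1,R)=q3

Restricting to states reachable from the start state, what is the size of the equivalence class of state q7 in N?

2

Every state is reachable, so we keep all 10.
P0 = {q0,q2,q4,q5,q6,q9} | {q1,q3,q7,q8}.
Refine {q0,q2,q4,q5,q6,q9} on symbol L: members go to different blocks, giving {q0,q2,q9} and {q4,q5,q6}.
Refine {q0,q2,q9} on symbol L: members go to different blocks, giving {q2,q9} and {q0}.
Split {q2,q9} by δ(·,R) → {q2} and {q9}.
On input L, block {q1,q3,q7,q8} splits into {q1,q3,q7} and {q8}.
Refine {q1,q3,q7} on symbol R: members go to different blocks, giving {q1,q7} and {q3}.
On input R, block {q4,q5,q6} splits into {q5,q6} and {q4}.
No further refinement is possible. Final partition (8 blocks): {q2} | {q1,q7} | {q5,q6} | {q0} | {q9} | {q8} | {q3} | {q4}.
The equivalence class containing q7 is {q1,q7}, of size 2.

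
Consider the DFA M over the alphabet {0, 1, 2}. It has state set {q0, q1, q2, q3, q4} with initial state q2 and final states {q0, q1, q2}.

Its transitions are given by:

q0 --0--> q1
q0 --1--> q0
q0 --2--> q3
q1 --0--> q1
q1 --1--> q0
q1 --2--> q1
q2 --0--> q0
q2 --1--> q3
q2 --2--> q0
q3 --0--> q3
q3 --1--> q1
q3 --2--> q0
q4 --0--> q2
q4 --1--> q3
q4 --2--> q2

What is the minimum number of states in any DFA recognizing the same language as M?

States {q4} cannot be reached from the start state, so discard them.
Initial partition by acceptance: {q0,q1,q2} | {q3}.
Split {q0,q1,q2} by δ(·,1) → {q0,q1} and {q2}.
On input 2, block {q0,q1} splits into {q0} and {q1}.
Stable partition: {q0} | {q3} | {q2} | {q1} — 4 equivalence classes.

4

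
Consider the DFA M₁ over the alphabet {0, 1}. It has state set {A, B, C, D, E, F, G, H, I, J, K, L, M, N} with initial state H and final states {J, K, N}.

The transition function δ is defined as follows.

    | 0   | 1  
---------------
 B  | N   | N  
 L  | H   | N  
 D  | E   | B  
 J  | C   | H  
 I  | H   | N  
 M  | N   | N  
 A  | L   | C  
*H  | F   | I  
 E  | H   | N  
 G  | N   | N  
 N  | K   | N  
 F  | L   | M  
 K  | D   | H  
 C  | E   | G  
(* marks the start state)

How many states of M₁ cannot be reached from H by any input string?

4

BFS from H reaches {B, D, E, F, H, I, K, L, M, N}; the 4 state(s) A, C, G, J are never visited.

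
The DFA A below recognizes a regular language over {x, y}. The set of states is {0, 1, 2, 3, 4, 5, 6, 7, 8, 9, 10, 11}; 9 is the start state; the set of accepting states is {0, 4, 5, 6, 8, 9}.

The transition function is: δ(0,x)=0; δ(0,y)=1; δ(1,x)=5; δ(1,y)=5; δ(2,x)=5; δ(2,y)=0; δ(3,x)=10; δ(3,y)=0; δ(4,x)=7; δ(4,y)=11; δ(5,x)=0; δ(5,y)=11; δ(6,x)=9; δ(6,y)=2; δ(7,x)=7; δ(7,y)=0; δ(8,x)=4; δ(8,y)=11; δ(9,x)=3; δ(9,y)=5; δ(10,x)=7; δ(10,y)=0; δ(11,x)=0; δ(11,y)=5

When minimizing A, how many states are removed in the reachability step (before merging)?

4

Starting at 9 and following transitions, the reachable set is {0, 1, 3, 5, 7, 9, 10, 11}. That leaves 2, 4, 6, 8 unreachable — 4 in total.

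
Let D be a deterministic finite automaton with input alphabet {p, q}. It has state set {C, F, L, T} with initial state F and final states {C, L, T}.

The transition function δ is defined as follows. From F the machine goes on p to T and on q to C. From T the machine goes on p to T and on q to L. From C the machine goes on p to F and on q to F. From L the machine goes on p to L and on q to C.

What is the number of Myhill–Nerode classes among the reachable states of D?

Initial partition by acceptance: {C,L,T} | {F}.
Refine {C,L,T} on symbol p: members go to different blocks, giving {L,T} and {C}.
Refine {L,T} on symbol q: members go to different blocks, giving {T} and {L}.
Stable partition: {T} | {F} | {C} | {L} — 4 equivalence classes.

4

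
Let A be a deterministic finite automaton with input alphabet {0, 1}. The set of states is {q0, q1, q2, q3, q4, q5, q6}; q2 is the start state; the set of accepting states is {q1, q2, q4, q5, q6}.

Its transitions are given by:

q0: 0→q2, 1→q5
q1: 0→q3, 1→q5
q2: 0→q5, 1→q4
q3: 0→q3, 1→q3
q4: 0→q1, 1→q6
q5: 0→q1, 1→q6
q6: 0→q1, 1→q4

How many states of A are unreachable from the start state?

1

BFS from q2 reaches {q1, q2, q3, q4, q5, q6}; the 1 state(s) q0 are never visited.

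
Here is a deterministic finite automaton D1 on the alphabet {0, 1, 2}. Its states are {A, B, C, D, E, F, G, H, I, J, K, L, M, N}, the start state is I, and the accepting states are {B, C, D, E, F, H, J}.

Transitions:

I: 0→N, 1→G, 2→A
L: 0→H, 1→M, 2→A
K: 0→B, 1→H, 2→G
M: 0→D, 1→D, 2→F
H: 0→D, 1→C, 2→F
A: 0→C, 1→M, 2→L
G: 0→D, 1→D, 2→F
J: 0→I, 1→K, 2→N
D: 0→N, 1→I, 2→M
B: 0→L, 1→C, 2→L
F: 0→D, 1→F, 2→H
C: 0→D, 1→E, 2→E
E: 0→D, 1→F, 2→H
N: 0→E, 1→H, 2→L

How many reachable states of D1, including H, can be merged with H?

States {B,J,K} cannot be reached from the start state, so discard them.
Initial partition by acceptance: {C,D,E,F,H} | {A,G,I,L,M,N}.
Refine {C,D,E,F,H} on symbol 0: members go to different blocks, giving {C,E,F,H} and {D}.
Refine {A,G,I,L,M,N} on symbol 0: members go to different blocks, giving {A,L,N} and {G,M} and {I}.
On input 1, block {A,L,N} splits into {A,L} and {N}.
No further refinement is possible. Final partition (6 blocks): {C,E,F,H} | {A,L} | {D} | {G,M} | {I} | {N}.
The equivalence class containing H is {C,E,F,H}, of size 4.

4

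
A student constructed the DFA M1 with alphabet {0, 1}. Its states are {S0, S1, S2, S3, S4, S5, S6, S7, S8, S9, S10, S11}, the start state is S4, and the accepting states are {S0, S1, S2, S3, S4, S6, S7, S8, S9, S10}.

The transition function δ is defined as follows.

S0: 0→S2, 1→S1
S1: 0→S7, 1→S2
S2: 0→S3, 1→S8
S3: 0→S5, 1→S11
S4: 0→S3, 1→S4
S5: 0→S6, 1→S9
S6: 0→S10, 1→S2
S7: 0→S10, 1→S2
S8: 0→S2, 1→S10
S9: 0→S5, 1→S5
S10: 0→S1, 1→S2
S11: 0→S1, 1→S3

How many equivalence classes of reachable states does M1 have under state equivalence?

Reachable states from the start: {S1,S2,S3,S4,S5,S6,S7,S8,S9,S10,S11}. Unreachable: {S0} — drop them.
P0 = {S1,S2,S3,S4,S6,S7,S8,S9,S10} | {S5,S11}.
Split {S1,S2,S3,S4,S6,S7,S8,S9,S10} by δ(·,0) → {S1,S2,S4,S6,S7,S8,S10} and {S3,S9}.
Refine {S1,S2,S4,S6,S7,S8,S10} on symbol 0: members go to different blocks, giving {S1,S6,S7,S8,S10} and {S2,S4}.
Split {S1,S6,S7,S8,S10} by δ(·,0) → {S1,S6,S7,S10} and {S8}.
Split {S2,S4} by δ(·,1) → {S2} and {S4}.
No further refinement is possible. Final partition (6 blocks): {S1,S6,S7,S10} | {S5,S11} | {S3,S9} | {S2} | {S8} | {S4}.

6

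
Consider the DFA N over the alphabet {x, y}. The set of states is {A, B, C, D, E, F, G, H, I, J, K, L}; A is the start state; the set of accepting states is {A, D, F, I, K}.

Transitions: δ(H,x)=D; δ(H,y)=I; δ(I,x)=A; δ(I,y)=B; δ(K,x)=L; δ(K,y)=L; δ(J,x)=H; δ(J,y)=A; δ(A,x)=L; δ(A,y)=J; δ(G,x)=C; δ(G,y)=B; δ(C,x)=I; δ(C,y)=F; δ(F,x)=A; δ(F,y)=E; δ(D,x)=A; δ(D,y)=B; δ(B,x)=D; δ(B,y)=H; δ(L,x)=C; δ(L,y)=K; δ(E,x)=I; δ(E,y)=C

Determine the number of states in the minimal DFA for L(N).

5

Reachable states from the start: {A,B,C,D,E,F,H,I,J,K,L}. Unreachable: {G} — drop them.
Start with accepting vs non-accepting: {A,D,F,I,K} | {B,C,E,H,J,L}.
Split {A,D,F,I,K} by δ(·,x) → {D,F,I} and {A,K}.
Split {B,C,E,H,J,L} by δ(·,x) → {B,C,E,H} and {J,L}.
Refine {B,C,E,H} on symbol y: members go to different blocks, giving {B,E} and {C,H}.
Stable partition: {D,F,I} | {B,E} | {A,K} | {J,L} | {C,H} — 5 equivalence classes.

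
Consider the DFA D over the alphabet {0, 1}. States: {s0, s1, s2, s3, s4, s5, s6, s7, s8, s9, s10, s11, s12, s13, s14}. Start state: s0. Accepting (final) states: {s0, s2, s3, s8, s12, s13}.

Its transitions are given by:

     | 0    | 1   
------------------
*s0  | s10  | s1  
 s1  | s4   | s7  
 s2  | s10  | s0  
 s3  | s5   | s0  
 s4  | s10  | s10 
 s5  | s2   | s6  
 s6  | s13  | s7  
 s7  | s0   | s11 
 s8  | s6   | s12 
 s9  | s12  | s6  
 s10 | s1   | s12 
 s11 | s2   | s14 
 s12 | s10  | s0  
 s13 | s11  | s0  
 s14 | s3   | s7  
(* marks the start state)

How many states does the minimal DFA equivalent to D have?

9

Reachable states from the start: {s0,s1,s2,s3,s4,s5,s6,s7,s10,s11,s12,s13,s14}. Unreachable: {s8,s9} — drop them.
Initial partition by acceptance: {s0,s2,s3,s12,s13} | {s1,s4,s5,s6,s7,s10,s11,s14}.
Refine {s0,s2,s3,s12,s13} on symbol 1: members go to different blocks, giving {s2,s3,s12,s13} and {s0}.
Refine {s1,s4,s5,s6,s7,s10,s11,s14} on symbol 0: members go to different blocks, giving {s5,s6,s11,s14} and {s1,s4,s10} and {s7}.
Refine {s2,s3,s12,s13} on symbol 0: members go to different blocks, giving {s2,s12} and {s3,s13}.
On input 0, block {s5,s6,s11,s14} splits into {s5,s11} and {s6,s14}.
Refine {s1,s4,s10} on symbol 1: members go to different blocks, giving {s1} and {s4} and {s10}.
The partition is now stable with 9 blocks: {s2,s12} | {s5,s11} | {s0} | {s1} | {s7} | {s3,s13} | {s6,s14} | {s4} | {s10}.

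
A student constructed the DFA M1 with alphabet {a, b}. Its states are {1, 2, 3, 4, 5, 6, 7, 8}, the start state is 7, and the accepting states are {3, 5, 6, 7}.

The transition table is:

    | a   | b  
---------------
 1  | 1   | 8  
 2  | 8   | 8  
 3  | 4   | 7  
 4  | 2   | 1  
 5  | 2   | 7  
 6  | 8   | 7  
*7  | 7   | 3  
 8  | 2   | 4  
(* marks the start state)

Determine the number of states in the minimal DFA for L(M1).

States {5,6} cannot be reached from the start state, so discard them.
Initial partition by acceptance: {3,7} | {1,2,4,8}.
On input a, block {3,7} splits into {3} and {7}.
The partition is now stable with 3 blocks: {3} | {1,2,4,8} | {7}.

3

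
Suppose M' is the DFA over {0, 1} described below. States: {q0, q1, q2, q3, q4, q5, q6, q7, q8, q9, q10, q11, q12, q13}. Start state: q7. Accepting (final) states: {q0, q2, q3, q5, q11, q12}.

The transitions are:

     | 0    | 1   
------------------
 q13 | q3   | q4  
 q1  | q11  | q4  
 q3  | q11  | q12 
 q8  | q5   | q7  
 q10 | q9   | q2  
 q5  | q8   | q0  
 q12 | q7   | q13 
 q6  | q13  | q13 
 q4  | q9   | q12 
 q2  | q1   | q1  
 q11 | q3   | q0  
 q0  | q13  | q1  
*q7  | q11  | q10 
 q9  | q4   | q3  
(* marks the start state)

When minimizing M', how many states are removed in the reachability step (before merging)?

BFS from q7 reaches {q0, q1, q2, q3, q4, q7, q9, q10, q11, q12, q13}; the 3 state(s) q5, q6, q8 are never visited.

3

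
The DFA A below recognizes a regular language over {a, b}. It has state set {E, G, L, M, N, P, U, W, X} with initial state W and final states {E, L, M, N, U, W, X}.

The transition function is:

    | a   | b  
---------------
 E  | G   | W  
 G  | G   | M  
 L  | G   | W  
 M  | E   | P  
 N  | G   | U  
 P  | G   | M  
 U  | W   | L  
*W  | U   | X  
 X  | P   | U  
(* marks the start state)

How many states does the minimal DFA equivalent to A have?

4

States {N} cannot be reached from the start state, so discard them.
P0 = {E,L,M,U,W,X} | {G,P}.
On input a, block {E,L,M,U,W,X} splits into {E,L,X} and {M,U,W}.
Split {M,U,W} by δ(·,a) → {U,W} and {M}.
The partition is now stable with 4 blocks: {E,L,X} | {G,P} | {U,W} | {M}.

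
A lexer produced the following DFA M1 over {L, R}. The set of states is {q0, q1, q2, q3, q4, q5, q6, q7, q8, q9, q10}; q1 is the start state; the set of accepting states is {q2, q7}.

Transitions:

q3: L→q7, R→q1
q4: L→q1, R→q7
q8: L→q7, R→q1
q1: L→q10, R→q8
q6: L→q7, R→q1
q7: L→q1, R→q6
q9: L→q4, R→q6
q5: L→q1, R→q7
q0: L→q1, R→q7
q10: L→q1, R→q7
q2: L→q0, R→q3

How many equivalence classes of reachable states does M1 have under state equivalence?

Reachable states from the start: {q1,q6,q7,q8,q10}. Unreachable: {q0,q2,q3,q4,q5,q9} — drop them.
Start with accepting vs non-accepting: {q7} | {q1,q6,q8,q10}.
On input L, block {q1,q6,q8,q10} splits into {q1,q10} and {q6,q8}.
Split {q1,q10} by δ(·,R) → {q1} and {q10}.
Stable partition: {q7} | {q1} | {q6,q8} | {q10} — 4 equivalence classes.

4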